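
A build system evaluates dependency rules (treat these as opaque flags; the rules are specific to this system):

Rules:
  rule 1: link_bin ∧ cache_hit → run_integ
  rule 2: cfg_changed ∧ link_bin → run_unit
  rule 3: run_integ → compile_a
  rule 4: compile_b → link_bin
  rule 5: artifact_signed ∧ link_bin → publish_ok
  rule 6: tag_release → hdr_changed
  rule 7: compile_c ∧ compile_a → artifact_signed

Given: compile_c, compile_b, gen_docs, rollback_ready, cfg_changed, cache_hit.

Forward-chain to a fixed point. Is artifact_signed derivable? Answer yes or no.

Round 1 — rule 4, derive link_bin.
Round 2 — rule 1, rule 2, derive run_integ, run_unit.
Round 3 — rule 3, derive compile_a.
Round 4 — rule 7, derive artifact_signed.
Round 5 — rule 5, derive publish_ok.
artifact_signed appears in round 4, so it is derivable.

yes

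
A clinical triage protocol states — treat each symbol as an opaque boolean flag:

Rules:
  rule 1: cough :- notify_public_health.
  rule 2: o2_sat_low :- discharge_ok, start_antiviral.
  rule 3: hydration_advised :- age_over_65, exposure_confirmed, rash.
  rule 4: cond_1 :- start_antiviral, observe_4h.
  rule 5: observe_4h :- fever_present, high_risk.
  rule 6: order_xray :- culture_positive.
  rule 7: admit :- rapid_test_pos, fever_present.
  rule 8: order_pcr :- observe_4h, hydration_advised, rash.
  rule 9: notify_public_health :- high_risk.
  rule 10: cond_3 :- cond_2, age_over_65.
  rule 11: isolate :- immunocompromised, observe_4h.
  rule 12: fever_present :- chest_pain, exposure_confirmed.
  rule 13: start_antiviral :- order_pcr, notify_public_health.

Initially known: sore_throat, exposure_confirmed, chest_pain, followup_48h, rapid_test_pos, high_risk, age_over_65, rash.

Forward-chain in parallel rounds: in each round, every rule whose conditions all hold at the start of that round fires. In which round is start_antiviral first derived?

Round 1: rule 3 [hydration_advised :- age_over_65, exposure_confirmed, rash.]; rule 9 [notify_public_health :- high_risk.]; rule 12 [fever_present :- chest_pain, exposure_confirmed.]. New: hydration_advised, notify_public_health, fever_present.
Round 2: rule 1 [cough :- notify_public_health.]; rule 5 [observe_4h :- fever_present, high_risk.]; rule 7 [admit :- rapid_test_pos, fever_present.]. New: cough, observe_4h, admit.
Round 3: rule 8 [order_pcr :- observe_4h, hydration_advised, rash.]. New: order_pcr.
Round 4: rule 13 [start_antiviral :- order_pcr, notify_public_health.]. New: start_antiviral.
start_antiviral first appears in round 4.

4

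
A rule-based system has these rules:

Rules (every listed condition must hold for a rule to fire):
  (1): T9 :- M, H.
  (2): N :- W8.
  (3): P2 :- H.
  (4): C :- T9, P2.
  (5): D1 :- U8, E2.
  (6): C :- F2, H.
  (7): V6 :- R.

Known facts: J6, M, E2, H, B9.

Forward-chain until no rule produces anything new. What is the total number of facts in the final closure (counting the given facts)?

8

[1] (1) [T9 :- M, H.]; (3) [P2 :- H.]. ⇒ new: T9, P2.
[2] (4) [C :- T9, P2.]. ⇒ new: C.
Closure: {B9, C, E2, H, J6, M, P2, T9} — 8 facts.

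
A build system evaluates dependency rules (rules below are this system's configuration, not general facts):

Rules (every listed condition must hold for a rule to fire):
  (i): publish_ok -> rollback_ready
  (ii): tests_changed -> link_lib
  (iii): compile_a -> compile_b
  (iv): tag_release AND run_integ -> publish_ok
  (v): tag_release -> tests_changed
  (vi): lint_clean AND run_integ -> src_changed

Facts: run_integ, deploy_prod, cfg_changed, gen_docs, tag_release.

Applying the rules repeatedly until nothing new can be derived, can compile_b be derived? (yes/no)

no

Round 1 fires (iv), (v), giving publish_ok, tests_changed.
Round 2 fires (i), (ii), giving rollback_ready, link_lib.
Fixed point reached. compile_b is concluded only by (iii); (iii) needs compile_a (never derived).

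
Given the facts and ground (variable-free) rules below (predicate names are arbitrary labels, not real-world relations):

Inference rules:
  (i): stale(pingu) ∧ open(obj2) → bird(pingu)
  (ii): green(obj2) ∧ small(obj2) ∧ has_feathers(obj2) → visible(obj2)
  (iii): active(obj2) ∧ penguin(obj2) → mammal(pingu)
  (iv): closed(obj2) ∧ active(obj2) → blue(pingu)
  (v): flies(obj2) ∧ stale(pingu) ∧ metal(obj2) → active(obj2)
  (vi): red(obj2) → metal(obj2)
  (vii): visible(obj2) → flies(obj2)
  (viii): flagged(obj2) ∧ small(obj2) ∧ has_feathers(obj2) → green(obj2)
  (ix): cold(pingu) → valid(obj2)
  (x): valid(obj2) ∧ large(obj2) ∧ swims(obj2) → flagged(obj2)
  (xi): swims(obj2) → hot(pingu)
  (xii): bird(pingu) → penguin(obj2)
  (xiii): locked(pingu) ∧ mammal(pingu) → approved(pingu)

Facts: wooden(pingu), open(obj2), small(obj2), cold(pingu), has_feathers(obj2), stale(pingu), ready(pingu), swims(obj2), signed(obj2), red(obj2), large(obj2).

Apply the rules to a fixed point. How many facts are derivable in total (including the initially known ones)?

22

Round 1 — (i), (vi), (ix), (xi), derive bird(pingu), metal(obj2), valid(obj2), hot(pingu).
Round 2 — (x), (xii), derive flagged(obj2), penguin(obj2).
Round 3 — (viii), derive green(obj2).
Round 4 — (ii), derive visible(obj2).
Round 5 — (vii), derive flies(obj2).
Round 6 — (v), derive active(obj2).
Round 7 — (iii), derive mammal(pingu).
Closure: {active(obj2), bird(pingu), cold(pingu), flagged(obj2), flies(obj2), green(obj2), has_feathers(obj2), hot(pingu), large(obj2), mammal(pingu), metal(obj2), open(obj2), penguin(obj2), ready(pingu), red(obj2), signed(obj2), small(obj2), stale(pingu), swims(obj2), valid(obj2), visible(obj2), wooden(pingu)} — 22 facts.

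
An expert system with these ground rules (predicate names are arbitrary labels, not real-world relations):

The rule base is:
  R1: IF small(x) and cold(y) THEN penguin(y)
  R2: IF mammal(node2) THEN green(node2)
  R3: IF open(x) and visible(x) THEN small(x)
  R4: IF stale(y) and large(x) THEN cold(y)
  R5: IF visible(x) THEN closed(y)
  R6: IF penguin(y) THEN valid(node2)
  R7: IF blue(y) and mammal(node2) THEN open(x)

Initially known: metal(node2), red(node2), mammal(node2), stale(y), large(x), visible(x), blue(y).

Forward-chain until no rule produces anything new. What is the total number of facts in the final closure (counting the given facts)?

[1] R2 [IF mammal(node2) THEN green(node2)]; R4 [IF stale(y) and large(x) THEN cold(y)]; R5 [IF visible(x) THEN closed(y)]; R7 [IF blue(y) and mammal(node2) THEN open(x)]. ⇒ new: green(node2), cold(y), closed(y), open(x).
[2] R3 [IF open(x) and visible(x) THEN small(x)]. ⇒ new: small(x).
[3] R1 [IF small(x) and cold(y) THEN penguin(y)]. ⇒ new: penguin(y).
[4] R6 [IF penguin(y) THEN valid(node2)]. ⇒ new: valid(node2).
Closure: {blue(y), closed(y), cold(y), green(node2), large(x), mammal(node2), metal(node2), open(x), penguin(y), red(node2), small(x), stale(y), valid(node2), visible(x)} — 14 facts.

14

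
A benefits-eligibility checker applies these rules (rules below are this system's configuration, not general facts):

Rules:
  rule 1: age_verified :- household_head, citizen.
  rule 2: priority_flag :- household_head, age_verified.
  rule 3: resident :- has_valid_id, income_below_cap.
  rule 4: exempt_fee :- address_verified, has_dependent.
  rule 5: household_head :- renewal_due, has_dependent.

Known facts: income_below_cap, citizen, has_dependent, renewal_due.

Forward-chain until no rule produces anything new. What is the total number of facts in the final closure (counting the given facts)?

7

[1] rule 5 [household_head :- renewal_due, has_dependent.]. ⇒ new: household_head.
[2] rule 1 [age_verified :- household_head, citizen.]. ⇒ new: age_verified.
[3] rule 2 [priority_flag :- household_head, age_verified.]. ⇒ new: priority_flag.
Closure: {age_verified, citizen, has_dependent, household_head, income_below_cap, priority_flag, renewal_due} — 7 facts.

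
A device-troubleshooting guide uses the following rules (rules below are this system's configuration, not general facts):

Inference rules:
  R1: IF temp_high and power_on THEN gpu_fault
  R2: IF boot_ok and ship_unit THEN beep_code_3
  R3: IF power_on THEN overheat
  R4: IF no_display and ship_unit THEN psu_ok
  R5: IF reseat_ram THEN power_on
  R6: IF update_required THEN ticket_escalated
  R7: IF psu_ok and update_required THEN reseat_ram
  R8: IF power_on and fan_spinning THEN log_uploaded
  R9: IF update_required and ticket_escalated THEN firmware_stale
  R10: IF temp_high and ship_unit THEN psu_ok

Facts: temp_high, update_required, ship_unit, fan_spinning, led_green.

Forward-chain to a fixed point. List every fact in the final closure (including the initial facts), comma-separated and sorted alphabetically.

fan_spinning, firmware_stale, gpu_fault, led_green, log_uploaded, overheat, power_on, psu_ok, reseat_ram, ship_unit, temp_high, ticket_escalated, update_required

Round 1 — R6, R10, derive ticket_escalated, psu_ok.
Round 2 — R7, R9, derive reseat_ram, firmware_stale.
Round 3 — R5, derive power_on.
Round 4 — R1, R3, R8, derive gpu_fault, overheat, log_uploaded.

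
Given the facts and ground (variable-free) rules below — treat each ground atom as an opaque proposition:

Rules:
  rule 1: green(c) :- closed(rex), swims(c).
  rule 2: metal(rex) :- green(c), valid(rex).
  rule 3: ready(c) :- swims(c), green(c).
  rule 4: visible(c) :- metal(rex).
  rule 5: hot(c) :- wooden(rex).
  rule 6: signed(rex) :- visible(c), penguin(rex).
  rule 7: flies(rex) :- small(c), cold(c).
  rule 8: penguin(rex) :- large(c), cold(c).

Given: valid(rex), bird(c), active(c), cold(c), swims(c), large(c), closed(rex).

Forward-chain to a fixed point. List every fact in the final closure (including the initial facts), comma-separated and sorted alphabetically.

Round 1 fires rule 1, rule 8, giving green(c), penguin(rex).
Round 2 fires rule 2, rule 3, giving metal(rex), ready(c).
Round 3 fires rule 4, giving visible(c).
Round 4 fires rule 6, giving signed(rex).

active(c), bird(c), closed(rex), cold(c), green(c), large(c), metal(rex), penguin(rex), ready(c), signed(rex), swims(c), valid(rex), visible(c)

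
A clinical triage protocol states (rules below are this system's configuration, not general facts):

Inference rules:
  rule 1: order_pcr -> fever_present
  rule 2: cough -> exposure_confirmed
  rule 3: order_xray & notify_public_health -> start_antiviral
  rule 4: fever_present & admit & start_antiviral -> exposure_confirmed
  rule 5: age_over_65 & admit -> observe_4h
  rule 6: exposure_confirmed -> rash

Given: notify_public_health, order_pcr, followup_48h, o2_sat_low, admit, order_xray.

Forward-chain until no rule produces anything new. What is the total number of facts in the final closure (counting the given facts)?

Round 1: rule 1 [order_pcr -> fever_present]; rule 3 [order_xray & notify_public_health -> start_antiviral]. New: fever_present, start_antiviral.
Round 2: rule 4 [fever_present & admit & start_antiviral -> exposure_confirmed]. New: exposure_confirmed.
Round 3: rule 6 [exposure_confirmed -> rash]. New: rash.
Closure: {admit, exposure_confirmed, fever_present, followup_48h, notify_public_health, o2_sat_low, order_pcr, order_xray, rash, start_antiviral} — 10 facts.

10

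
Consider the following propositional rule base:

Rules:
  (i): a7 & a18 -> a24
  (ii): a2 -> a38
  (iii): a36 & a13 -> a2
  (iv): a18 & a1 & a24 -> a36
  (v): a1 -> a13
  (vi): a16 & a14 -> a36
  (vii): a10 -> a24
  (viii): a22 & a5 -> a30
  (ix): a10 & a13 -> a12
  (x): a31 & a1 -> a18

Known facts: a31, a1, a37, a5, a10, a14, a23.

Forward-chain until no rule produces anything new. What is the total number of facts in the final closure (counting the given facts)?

Round 1: (v) [a1 -> a13]; (vii) [a10 -> a24]; (x) [a31 & a1 -> a18]. Adds a13, a24, a18.
Round 2: (iv) [a18 & a1 & a24 -> a36]; (ix) [a10 & a13 -> a12]. Adds a36, a12.
Round 3: (iii) [a36 & a13 -> a2]. Adds a2.
Round 4: (ii) [a2 -> a38]. Adds a38.
Closure: {a1, a10, a12, a13, a14, a18, a2, a23, a24, a31, a36, a37, a38, a5} — 14 facts.

14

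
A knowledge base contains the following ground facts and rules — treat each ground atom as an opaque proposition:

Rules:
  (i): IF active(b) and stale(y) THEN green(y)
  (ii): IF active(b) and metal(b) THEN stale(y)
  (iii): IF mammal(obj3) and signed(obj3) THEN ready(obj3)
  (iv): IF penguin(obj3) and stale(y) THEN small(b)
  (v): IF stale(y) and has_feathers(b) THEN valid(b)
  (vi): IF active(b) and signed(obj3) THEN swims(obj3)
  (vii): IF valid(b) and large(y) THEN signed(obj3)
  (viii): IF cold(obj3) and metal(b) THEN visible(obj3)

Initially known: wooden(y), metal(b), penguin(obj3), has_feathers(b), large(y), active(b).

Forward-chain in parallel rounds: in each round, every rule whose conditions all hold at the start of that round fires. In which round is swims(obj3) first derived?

4

[1] (ii) [IF active(b) and metal(b) THEN stale(y)]. ⇒ new: stale(y).
[2] (i) [IF active(b) and stale(y) THEN green(y)]; (iv) [IF penguin(obj3) and stale(y) THEN small(b)]; (v) [IF stale(y) and has_feathers(b) THEN valid(b)]. ⇒ new: green(y), small(b), valid(b).
[3] (vii) [IF valid(b) and large(y) THEN signed(obj3)]. ⇒ new: signed(obj3).
[4] (vi) [IF active(b) and signed(obj3) THEN swims(obj3)]. ⇒ new: swims(obj3).
swims(obj3) first appears in round 4.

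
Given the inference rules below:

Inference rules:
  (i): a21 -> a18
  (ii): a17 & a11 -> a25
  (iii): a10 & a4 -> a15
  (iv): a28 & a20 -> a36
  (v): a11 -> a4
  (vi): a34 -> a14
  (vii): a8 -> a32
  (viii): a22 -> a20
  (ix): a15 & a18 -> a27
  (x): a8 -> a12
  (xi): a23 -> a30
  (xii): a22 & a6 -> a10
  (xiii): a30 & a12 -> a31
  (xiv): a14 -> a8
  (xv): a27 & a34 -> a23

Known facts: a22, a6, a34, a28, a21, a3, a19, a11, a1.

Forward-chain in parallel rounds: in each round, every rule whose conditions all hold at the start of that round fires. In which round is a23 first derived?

4

Round 1 — (i), (v), (vi), (viii), (xii), derive a18, a4, a14, a20, a10.
Round 2 — (iii), (iv), (xiv), derive a15, a36, a8.
Round 3 — (vii), (ix), (x), derive a32, a27, a12.
Round 4 — (xv), derive a23.
a23 first appears in round 4.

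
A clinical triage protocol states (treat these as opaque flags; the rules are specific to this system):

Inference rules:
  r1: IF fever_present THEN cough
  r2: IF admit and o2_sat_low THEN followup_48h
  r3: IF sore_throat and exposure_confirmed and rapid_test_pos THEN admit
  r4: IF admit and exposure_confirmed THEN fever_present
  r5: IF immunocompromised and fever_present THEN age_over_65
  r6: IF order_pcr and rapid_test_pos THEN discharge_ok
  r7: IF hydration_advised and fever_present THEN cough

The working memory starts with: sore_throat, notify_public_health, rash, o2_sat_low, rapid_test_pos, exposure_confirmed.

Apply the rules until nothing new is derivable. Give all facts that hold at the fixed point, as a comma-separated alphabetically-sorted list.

admit, cough, exposure_confirmed, fever_present, followup_48h, notify_public_health, o2_sat_low, rapid_test_pos, rash, sore_throat

Round 1: r3 [IF sore_throat and exposure_confirmed and rapid_test_pos THEN admit]. Adds admit.
Round 2: r2 [IF admit and o2_sat_low THEN followup_48h]; r4 [IF admit and exposure_confirmed THEN fever_present]. Adds followup_48h, fever_present.
Round 3: r1 [IF fever_present THEN cough]. Adds cough.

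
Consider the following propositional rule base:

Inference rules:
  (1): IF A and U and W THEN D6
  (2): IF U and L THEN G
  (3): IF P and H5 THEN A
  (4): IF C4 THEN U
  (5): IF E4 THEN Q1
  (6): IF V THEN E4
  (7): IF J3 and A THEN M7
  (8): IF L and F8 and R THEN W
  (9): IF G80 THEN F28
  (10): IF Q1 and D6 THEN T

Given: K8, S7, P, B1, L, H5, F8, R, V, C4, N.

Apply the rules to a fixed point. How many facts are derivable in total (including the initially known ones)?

Round 1: (3) [IF P and H5 THEN A]; (4) [IF C4 THEN U]; (6) [IF V THEN E4]; (8) [IF L and F8 and R THEN W]. New: A, U, E4, W.
Round 2: (1) [IF A and U and W THEN D6]; (2) [IF U and L THEN G]; (5) [IF E4 THEN Q1]. New: D6, G, Q1.
Round 3: (10) [IF Q1 and D6 THEN T]. New: T.
Closure: {A, B1, C4, D6, E4, F8, G, H5, K8, L, N, P, Q1, R, S7, T, U, V, W} — 19 facts.

19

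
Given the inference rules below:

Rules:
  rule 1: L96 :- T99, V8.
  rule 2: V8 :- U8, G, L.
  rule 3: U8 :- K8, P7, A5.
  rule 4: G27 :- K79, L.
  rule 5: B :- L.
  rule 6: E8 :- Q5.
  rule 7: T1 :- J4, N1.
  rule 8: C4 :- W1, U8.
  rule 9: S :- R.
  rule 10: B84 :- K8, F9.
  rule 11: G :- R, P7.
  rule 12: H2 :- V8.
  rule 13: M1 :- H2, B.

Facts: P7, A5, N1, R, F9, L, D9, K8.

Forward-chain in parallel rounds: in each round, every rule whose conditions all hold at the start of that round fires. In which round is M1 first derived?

Round 1: rule 3 [U8 :- K8, P7, A5.]; rule 5 [B :- L.]; rule 9 [S :- R.]; rule 10 [B84 :- K8, F9.]; rule 11 [G :- R, P7.]. New: U8, B, S, B84, G.
Round 2: rule 2 [V8 :- U8, G, L.]. New: V8.
Round 3: rule 12 [H2 :- V8.]. New: H2.
Round 4: rule 13 [M1 :- H2, B.]. New: M1.
M1 first appears in round 4.

4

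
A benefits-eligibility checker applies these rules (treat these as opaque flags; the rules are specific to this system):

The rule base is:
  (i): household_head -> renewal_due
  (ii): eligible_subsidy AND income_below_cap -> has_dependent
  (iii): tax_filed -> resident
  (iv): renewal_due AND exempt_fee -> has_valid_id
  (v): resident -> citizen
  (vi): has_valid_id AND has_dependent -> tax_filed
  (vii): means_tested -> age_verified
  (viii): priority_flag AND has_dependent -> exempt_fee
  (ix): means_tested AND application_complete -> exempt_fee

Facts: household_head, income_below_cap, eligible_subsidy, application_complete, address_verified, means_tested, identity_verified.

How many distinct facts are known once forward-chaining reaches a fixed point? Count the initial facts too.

Round 1: (i) [household_head -> renewal_due]; (ii) [eligible_subsidy AND income_below_cap -> has_dependent]; (vii) [means_tested -> age_verified]; (ix) [means_tested AND application_complete -> exempt_fee]. New: renewal_due, has_dependent, age_verified, exempt_fee.
Round 2: (iv) [renewal_due AND exempt_fee -> has_valid_id]. New: has_valid_id.
Round 3: (vi) [has_valid_id AND has_dependent -> tax_filed]. New: tax_filed.
Round 4: (iii) [tax_filed -> resident]. New: resident.
Round 5: (v) [resident -> citizen]. New: citizen.
Closure: {address_verified, age_verified, application_complete, citizen, eligible_subsidy, exempt_fee, has_dependent, has_valid_id, household_head, identity_verified, income_below_cap, means_tested, renewal_due, resident, tax_filed} — 15 facts.

15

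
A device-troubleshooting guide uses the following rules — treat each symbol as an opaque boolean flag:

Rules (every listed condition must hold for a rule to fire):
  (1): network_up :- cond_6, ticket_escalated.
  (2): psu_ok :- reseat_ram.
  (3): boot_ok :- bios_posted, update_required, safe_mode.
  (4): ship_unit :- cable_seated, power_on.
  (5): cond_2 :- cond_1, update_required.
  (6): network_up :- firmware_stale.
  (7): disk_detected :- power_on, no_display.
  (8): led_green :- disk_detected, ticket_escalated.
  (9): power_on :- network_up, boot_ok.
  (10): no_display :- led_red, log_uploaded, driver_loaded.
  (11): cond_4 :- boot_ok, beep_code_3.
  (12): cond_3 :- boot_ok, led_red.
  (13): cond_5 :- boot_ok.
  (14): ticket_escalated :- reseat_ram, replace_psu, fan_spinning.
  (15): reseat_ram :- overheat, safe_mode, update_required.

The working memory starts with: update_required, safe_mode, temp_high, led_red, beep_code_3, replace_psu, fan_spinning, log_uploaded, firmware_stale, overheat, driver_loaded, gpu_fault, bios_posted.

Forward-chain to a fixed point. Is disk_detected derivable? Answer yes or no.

yes

Round 1 fires (3), (6), (10), (15), giving boot_ok, network_up, no_display, reseat_ram.
Round 2 fires (2), (9), (11), (12), (13), (14), giving psu_ok, power_on, cond_4, cond_3, cond_5, ticket_escalated.
Round 3 fires (7), giving disk_detected.
Round 4 fires (8), giving led_green.
disk_detected appears in round 3, so it is derivable.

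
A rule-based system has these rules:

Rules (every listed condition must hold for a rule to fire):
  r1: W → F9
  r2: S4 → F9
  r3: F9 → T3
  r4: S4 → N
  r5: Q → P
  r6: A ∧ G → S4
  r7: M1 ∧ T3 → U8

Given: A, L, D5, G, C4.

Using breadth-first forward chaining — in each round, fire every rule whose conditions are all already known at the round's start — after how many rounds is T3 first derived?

3

Round 1 — r6, derive S4.
Round 2 — r2, r4, derive F9, N.
Round 3 — r3, derive T3.
T3 first appears in round 3.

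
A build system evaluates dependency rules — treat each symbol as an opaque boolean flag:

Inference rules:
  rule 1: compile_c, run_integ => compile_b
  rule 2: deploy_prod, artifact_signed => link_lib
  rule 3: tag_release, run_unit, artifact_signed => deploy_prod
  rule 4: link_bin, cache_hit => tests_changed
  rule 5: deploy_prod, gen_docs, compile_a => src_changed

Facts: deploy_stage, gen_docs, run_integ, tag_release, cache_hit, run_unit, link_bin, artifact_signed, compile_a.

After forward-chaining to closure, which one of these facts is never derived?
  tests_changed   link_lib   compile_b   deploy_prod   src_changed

compile_b

Round 1 fires rule 3, rule 4, giving deploy_prod, tests_changed.
Round 2 fires rule 2, rule 5, giving link_lib, src_changed.
Derived: link_lib (round 2), src_changed (round 2), deploy_prod (round 1), tests_changed (round 1). compile_b never appears in any round.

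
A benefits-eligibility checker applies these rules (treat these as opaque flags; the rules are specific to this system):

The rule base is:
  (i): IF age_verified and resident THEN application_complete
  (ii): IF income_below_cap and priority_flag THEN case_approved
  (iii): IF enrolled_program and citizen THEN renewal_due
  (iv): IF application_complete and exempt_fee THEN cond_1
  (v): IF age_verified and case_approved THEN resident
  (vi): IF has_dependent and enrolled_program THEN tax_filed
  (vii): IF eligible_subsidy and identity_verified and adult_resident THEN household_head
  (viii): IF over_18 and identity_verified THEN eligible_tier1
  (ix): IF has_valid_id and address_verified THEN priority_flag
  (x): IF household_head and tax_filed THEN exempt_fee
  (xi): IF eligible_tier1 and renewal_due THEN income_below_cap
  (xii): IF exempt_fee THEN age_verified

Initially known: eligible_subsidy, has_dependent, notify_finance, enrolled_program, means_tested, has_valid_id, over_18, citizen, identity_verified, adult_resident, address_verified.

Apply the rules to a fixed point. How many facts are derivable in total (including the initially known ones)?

Round 1 fires (iii), (vi), (vii), (viii), (ix), giving renewal_due, tax_filed, household_head, eligible_tier1, priority_flag.
Round 2 fires (x), (xi), giving exempt_fee, income_below_cap.
Round 3 fires (ii), (xii), giving case_approved, age_verified.
Round 4 fires (v), giving resident.
Round 5 fires (i), giving application_complete.
Round 6 fires (iv), giving cond_1.
Closure: {address_verified, adult_resident, age_verified, application_complete, case_approved, citizen, cond_1, eligible_subsidy, eligible_tier1, enrolled_program, exempt_fee, has_dependent, has_valid_id, household_head, identity_verified, income_below_cap, means_tested, notify_finance, over_18, priority_flag, renewal_due, resident, tax_filed} — 23 facts.

23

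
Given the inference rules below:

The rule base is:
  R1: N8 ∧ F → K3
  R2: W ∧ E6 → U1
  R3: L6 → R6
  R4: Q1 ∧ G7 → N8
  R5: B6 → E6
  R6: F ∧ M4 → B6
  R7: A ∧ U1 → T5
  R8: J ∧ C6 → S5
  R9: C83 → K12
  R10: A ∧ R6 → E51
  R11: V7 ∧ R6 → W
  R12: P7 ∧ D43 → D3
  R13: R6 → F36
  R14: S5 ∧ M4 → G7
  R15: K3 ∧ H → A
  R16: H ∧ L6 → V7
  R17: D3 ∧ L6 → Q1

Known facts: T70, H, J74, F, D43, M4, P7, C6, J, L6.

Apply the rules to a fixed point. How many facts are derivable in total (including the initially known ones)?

26

Round 1: R3 [L6 → R6]; R6 [F ∧ M4 → B6]; R8 [J ∧ C6 → S5]; R12 [P7 ∧ D43 → D3]; R16 [H ∧ L6 → V7]. New: R6, B6, S5, D3, V7.
Round 2: R5 [B6 → E6]; R11 [V7 ∧ R6 → W]; R13 [R6 → F36]; R14 [S5 ∧ M4 → G7]; R17 [D3 ∧ L6 → Q1]. New: E6, W, F36, G7, Q1.
Round 3: R2 [W ∧ E6 → U1]; R4 [Q1 ∧ G7 → N8]. New: U1, N8.
Round 4: R1 [N8 ∧ F → K3]. New: K3.
Round 5: R15 [K3 ∧ H → A]. New: A.
Round 6: R7 [A ∧ U1 → T5]; R10 [A ∧ R6 → E51]. New: T5, E51.
Closure: {A, B6, C6, D3, D43, E51, E6, F, F36, G7, H, J, J74, K3, L6, M4, N8, P7, Q1, R6, S5, T5, T70, U1, V7, W} — 26 facts.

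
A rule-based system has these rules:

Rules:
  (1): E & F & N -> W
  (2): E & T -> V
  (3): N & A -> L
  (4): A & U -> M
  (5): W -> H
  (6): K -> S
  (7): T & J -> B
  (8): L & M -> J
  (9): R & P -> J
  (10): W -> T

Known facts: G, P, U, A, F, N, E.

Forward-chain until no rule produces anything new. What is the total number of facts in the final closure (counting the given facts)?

15

Round 1 fires (1), (3), (4), giving W, L, M.
Round 2 fires (5), (8), (10), giving H, J, T.
Round 3 fires (2), (7), giving V, B.
Closure: {A, B, E, F, G, H, J, L, M, N, P, T, U, V, W} — 15 facts.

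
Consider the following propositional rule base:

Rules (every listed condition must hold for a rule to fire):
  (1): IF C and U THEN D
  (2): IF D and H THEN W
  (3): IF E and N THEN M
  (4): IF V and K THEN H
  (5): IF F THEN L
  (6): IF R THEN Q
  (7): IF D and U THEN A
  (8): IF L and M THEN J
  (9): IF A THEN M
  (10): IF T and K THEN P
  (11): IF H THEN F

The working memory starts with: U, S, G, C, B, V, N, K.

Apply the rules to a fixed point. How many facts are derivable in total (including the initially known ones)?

16

Round 1 — (1), (4), derive D, H.
Round 2 — (2), (7), (11), derive W, A, F.
Round 3 — (5), (9), derive L, M.
Round 4 — (8), derive J.
Closure: {A, B, C, D, F, G, H, J, K, L, M, N, S, U, V, W} — 16 facts.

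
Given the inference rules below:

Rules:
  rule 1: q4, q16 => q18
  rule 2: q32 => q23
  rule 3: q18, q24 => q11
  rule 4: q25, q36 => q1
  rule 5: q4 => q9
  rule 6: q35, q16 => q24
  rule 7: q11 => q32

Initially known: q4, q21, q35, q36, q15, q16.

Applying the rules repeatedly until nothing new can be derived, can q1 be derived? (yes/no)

Round 1 — rule 1, rule 5, rule 6, derive q18, q9, q24.
Round 2 — rule 3, derive q11.
Round 3 — rule 7, derive q32.
Round 4 — rule 2, derive q23.
Fixed point reached. q1 is concluded only by rule 4; rule 4 needs q25 (never derived).

no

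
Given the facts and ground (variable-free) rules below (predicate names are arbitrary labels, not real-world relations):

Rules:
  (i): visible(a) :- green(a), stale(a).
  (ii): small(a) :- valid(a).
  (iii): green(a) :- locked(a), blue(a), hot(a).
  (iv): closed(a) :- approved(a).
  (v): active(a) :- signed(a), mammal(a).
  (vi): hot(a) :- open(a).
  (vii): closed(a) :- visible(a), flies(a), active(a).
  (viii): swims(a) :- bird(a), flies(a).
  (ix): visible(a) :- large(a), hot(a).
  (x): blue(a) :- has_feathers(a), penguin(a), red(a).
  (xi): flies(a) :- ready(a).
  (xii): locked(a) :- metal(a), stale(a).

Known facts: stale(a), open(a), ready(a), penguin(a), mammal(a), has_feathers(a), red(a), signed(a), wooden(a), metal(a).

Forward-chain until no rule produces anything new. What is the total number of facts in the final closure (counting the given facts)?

[1] (v) [active(a) :- signed(a), mammal(a).]; (vi) [hot(a) :- open(a).]; (x) [blue(a) :- has_feathers(a), penguin(a), red(a).]; (xi) [flies(a) :- ready(a).]; (xii) [locked(a) :- metal(a), stale(a).]. ⇒ new: active(a), hot(a), blue(a), flies(a), locked(a).
[2] (iii) [green(a) :- locked(a), blue(a), hot(a).]. ⇒ new: green(a).
[3] (i) [visible(a) :- green(a), stale(a).]. ⇒ new: visible(a).
[4] (vii) [closed(a) :- visible(a), flies(a), active(a).]. ⇒ new: closed(a).
Closure: {active(a), blue(a), closed(a), flies(a), green(a), has_feathers(a), hot(a), locked(a), mammal(a), metal(a), open(a), penguin(a), ready(a), red(a), signed(a), stale(a), visible(a), wooden(a)} — 18 facts.

18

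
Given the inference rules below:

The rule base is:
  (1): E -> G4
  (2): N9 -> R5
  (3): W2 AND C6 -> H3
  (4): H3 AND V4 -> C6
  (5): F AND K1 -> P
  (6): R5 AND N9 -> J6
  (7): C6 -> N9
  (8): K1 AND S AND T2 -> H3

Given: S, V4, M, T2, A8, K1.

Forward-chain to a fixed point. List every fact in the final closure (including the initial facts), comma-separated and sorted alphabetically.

Round 1 fires (8), giving H3.
Round 2 fires (4), giving C6.
Round 3 fires (7), giving N9.
Round 4 fires (2), giving R5.
Round 5 fires (6), giving J6.

A8, C6, H3, J6, K1, M, N9, R5, S, T2, V4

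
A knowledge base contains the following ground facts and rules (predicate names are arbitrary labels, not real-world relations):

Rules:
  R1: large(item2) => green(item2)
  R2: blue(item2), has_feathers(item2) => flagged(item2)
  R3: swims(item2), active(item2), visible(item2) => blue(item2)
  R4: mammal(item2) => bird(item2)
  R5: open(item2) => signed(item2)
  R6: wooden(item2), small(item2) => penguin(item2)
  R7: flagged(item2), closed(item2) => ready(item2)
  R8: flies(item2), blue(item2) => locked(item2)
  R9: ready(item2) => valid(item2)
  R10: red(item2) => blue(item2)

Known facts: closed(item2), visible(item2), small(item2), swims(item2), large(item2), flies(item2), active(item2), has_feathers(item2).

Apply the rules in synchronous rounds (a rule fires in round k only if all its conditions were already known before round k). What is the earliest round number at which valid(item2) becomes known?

4

Round 1: R1 [large(item2) => green(item2)]; R3 [swims(item2), active(item2), visible(item2) => blue(item2)]. New: green(item2), blue(item2).
Round 2: R2 [blue(item2), has_feathers(item2) => flagged(item2)]; R8 [flies(item2), blue(item2) => locked(item2)]. New: flagged(item2), locked(item2).
Round 3: R7 [flagged(item2), closed(item2) => ready(item2)]. New: ready(item2).
Round 4: R9 [ready(item2) => valid(item2)]. New: valid(item2).
valid(item2) first appears in round 4.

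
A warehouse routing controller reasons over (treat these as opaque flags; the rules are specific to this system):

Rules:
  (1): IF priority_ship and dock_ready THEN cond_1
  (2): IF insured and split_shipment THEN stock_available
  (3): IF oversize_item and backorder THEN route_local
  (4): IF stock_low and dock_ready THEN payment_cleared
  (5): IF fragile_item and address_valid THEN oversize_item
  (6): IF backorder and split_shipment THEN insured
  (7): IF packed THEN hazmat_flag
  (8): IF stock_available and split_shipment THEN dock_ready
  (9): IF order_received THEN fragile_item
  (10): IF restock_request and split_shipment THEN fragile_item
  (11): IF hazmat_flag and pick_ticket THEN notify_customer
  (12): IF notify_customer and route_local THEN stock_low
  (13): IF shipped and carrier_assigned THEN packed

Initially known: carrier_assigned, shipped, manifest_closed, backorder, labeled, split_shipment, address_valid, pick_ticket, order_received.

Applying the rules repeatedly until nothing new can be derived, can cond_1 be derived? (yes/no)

[1] (6) [IF backorder and split_shipment THEN insured]; (9) [IF order_received THEN fragile_item]; (13) [IF shipped and carrier_assigned THEN packed]. ⇒ new: insured, fragile_item, packed.
[2] (2) [IF insured and split_shipment THEN stock_available]; (5) [IF fragile_item and address_valid THEN oversize_item]; (7) [IF packed THEN hazmat_flag]. ⇒ new: stock_available, oversize_item, hazmat_flag.
[3] (3) [IF oversize_item and backorder THEN route_local]; (8) [IF stock_available and split_shipment THEN dock_ready]; (11) [IF hazmat_flag and pick_ticket THEN notify_customer]. ⇒ new: route_local, dock_ready, notify_customer.
[4] (12) [IF notify_customer and route_local THEN stock_low]. ⇒ new: stock_low.
[5] (4) [IF stock_low and dock_ready THEN payment_cleared]. ⇒ new: payment_cleared.
Fixed point reached. cond_1 is concluded only by (1); (1) needs priority_ship (never derived).

no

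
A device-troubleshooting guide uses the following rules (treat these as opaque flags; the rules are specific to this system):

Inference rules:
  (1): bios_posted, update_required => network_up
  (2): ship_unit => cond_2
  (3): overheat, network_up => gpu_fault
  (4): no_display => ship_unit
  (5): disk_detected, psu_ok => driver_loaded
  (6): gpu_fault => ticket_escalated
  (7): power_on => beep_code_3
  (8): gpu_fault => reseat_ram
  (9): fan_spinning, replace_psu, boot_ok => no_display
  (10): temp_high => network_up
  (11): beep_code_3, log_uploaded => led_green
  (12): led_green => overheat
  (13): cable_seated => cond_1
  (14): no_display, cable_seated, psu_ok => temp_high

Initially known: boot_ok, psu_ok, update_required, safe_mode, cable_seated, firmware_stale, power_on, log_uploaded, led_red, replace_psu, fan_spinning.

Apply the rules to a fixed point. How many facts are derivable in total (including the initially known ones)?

[1] (7) [power_on => beep_code_3]; (9) [fan_spinning, replace_psu, boot_ok => no_display]; (13) [cable_seated => cond_1]. ⇒ new: beep_code_3, no_display, cond_1.
[2] (4) [no_display => ship_unit]; (11) [beep_code_3, log_uploaded => led_green]; (14) [no_display, cable_seated, psu_ok => temp_high]. ⇒ new: ship_unit, led_green, temp_high.
[3] (2) [ship_unit => cond_2]; (10) [temp_high => network_up]; (12) [led_green => overheat]. ⇒ new: cond_2, network_up, overheat.
[4] (3) [overheat, network_up => gpu_fault]. ⇒ new: gpu_fault.
[5] (6) [gpu_fault => ticket_escalated]; (8) [gpu_fault => reseat_ram]. ⇒ new: ticket_escalated, reseat_ram.
Closure: {beep_code_3, boot_ok, cable_seated, cond_1, cond_2, fan_spinning, firmware_stale, gpu_fault, led_green, led_red, log_uploaded, network_up, no_display, overheat, power_on, psu_ok, replace_psu, reseat_ram, safe_mode, ship_unit, temp_high, ticket_escalated, update_required} — 23 facts.

23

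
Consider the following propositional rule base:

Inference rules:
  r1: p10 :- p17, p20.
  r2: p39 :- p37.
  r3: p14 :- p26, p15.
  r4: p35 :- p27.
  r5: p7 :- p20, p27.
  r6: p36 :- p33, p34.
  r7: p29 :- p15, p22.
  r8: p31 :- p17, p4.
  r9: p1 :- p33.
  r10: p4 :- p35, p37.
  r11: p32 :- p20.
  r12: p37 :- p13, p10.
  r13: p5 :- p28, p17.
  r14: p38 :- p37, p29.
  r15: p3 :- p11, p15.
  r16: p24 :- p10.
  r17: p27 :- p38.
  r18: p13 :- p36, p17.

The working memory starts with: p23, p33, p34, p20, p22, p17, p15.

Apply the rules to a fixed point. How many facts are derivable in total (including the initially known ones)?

[1] r1 [p10 :- p17, p20.]; r6 [p36 :- p33, p34.]; r7 [p29 :- p15, p22.]; r9 [p1 :- p33.]; r11 [p32 :- p20.]. ⇒ new: p10, p36, p29, p1, p32.
[2] r16 [p24 :- p10.]; r18 [p13 :- p36, p17.]. ⇒ new: p24, p13.
[3] r12 [p37 :- p13, p10.]. ⇒ new: p37.
[4] r2 [p39 :- p37.]; r14 [p38 :- p37, p29.]. ⇒ new: p39, p38.
[5] r17 [p27 :- p38.]. ⇒ new: p27.
[6] r4 [p35 :- p27.]; r5 [p7 :- p20, p27.]. ⇒ new: p35, p7.
[7] r10 [p4 :- p35, p37.]. ⇒ new: p4.
[8] r8 [p31 :- p17, p4.]. ⇒ new: p31.
Closure: {p1, p10, p13, p15, p17, p20, p22, p23, p24, p27, p29, p31, p32, p33, p34, p35, p36, p37, p38, p39, p4, p7} — 22 facts.

22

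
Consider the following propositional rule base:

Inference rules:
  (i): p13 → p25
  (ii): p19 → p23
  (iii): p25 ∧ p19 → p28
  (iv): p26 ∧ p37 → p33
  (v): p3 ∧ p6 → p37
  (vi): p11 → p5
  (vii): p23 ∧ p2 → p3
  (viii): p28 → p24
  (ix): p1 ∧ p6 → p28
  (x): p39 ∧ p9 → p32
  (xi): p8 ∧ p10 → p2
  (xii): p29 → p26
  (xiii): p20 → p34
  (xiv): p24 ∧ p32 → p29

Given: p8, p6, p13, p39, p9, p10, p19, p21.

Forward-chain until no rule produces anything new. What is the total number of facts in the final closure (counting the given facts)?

19

Round 1 fires (i), (ii), (x), (xi), giving p25, p23, p32, p2.
Round 2 fires (iii), (vii), giving p28, p3.
Round 3 fires (v), (viii), giving p37, p24.
Round 4 fires (xiv), giving p29.
Round 5 fires (xii), giving p26.
Round 6 fires (iv), giving p33.
Closure: {p10, p13, p19, p2, p21, p23, p24, p25, p26, p28, p29, p3, p32, p33, p37, p39, p6, p8, p9} — 19 facts.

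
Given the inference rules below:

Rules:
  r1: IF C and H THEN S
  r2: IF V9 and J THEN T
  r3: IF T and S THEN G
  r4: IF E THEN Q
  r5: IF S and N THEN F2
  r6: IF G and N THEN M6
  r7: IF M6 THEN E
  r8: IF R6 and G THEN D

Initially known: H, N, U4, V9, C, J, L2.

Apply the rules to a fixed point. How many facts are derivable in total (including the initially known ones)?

Round 1 fires r1, r2, giving S, T.
Round 2 fires r3, r5, giving G, F2.
Round 3 fires r6, giving M6.
Round 4 fires r7, giving E.
Round 5 fires r4, giving Q.
Closure: {C, E, F2, G, H, J, L2, M6, N, Q, S, T, U4, V9} — 14 facts.

14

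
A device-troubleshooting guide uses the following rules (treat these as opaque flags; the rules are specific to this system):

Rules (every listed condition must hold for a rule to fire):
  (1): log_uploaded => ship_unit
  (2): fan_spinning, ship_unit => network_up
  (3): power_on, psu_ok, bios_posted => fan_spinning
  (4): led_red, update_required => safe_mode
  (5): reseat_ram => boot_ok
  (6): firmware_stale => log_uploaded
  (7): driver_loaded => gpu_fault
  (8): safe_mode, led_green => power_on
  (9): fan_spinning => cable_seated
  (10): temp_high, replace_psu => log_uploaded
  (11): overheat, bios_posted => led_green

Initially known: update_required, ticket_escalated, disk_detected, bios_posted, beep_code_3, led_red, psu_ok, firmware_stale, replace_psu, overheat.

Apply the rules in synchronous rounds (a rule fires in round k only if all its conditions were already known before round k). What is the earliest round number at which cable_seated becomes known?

4

[1] (4) [led_red, update_required => safe_mode]; (6) [firmware_stale => log_uploaded]; (11) [overheat, bios_posted => led_green]. ⇒ new: safe_mode, log_uploaded, led_green.
[2] (1) [log_uploaded => ship_unit]; (8) [safe_mode, led_green => power_on]. ⇒ new: ship_unit, power_on.
[3] (3) [power_on, psu_ok, bios_posted => fan_spinning]. ⇒ new: fan_spinning.
[4] (2) [fan_spinning, ship_unit => network_up]; (9) [fan_spinning => cable_seated]. ⇒ new: network_up, cable_seated.
cable_seated first appears in round 4.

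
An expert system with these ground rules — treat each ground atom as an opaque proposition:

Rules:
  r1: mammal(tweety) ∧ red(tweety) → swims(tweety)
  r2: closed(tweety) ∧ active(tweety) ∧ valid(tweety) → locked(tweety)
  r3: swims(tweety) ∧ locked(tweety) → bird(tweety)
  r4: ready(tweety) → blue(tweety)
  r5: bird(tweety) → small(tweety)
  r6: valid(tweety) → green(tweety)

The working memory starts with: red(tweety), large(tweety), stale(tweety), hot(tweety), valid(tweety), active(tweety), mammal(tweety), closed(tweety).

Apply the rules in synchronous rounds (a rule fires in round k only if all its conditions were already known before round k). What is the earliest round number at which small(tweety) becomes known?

3

Round 1: r1 [mammal(tweety) ∧ red(tweety) → swims(tweety)]; r2 [closed(tweety) ∧ active(tweety) ∧ valid(tweety) → locked(tweety)]; r6 [valid(tweety) → green(tweety)]. Adds swims(tweety), locked(tweety), green(tweety).
Round 2: r3 [swims(tweety) ∧ locked(tweety) → bird(tweety)]. Adds bird(tweety).
Round 3: r5 [bird(tweety) → small(tweety)]. Adds small(tweety).
small(tweety) first appears in round 3.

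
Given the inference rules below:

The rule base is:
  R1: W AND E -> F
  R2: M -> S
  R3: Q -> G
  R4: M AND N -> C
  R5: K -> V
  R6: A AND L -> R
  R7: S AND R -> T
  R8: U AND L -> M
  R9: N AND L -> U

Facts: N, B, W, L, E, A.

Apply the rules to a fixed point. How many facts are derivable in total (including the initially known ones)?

13

[1] R1 [W AND E -> F]; R6 [A AND L -> R]; R9 [N AND L -> U]. ⇒ new: F, R, U.
[2] R8 [U AND L -> M]. ⇒ new: M.
[3] R2 [M -> S]; R4 [M AND N -> C]. ⇒ new: S, C.
[4] R7 [S AND R -> T]. ⇒ new: T.
Closure: {A, B, C, E, F, L, M, N, R, S, T, U, W} — 13 facts.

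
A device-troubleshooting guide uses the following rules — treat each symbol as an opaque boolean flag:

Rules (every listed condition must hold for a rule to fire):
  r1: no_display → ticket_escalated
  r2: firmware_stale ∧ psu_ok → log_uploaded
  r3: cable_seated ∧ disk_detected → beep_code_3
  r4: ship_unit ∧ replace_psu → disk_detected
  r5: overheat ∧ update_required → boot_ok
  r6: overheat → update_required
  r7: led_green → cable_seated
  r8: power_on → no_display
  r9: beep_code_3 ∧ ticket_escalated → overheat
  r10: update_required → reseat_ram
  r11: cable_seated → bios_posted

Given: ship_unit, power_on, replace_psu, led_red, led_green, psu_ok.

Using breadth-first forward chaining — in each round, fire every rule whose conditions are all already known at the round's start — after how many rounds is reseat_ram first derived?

5

Round 1 fires r4, r7, r8, giving disk_detected, cable_seated, no_display.
Round 2 fires r1, r3, r11, giving ticket_escalated, beep_code_3, bios_posted.
Round 3 fires r9, giving overheat.
Round 4 fires r6, giving update_required.
Round 5 fires r5, r10, giving boot_ok, reseat_ram.
reseat_ram first appears in round 5.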